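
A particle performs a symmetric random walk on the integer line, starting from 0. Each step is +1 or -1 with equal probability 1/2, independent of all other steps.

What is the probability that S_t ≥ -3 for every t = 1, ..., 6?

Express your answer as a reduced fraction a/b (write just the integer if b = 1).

Answer: 7/8

Derivation:
Let f(t,s) = #length-t paths at position s with S_1..S_t all ≥ -3.
f(t,s) = f(t-1,s-1) + f(t-1,s+1) for s ≥ -3; f(t,s) = 0 for s < -3.
t=0: f(0,0)=1
t=1: f(1,-1)=1 f(1,1)=1
t=2: f(2,-2)=1 f(2,0)=2 f(2,2)=1
t=3: f(3,-3)=1 f(3,-1)=3 f(3,1)=3 f(3,3)=1
t=4: f(4,-2)=4 f(4,0)=6 f(4,2)=4 f(4,4)=1
t=5: f(5,-3)=4 f(5,-1)=10 f(5,1)=10 f(5,3)=5 f(5,5)=1
t=6: f(6,-2)=14 f(6,0)=20 f(6,2)=15 f(6,4)=6 f(6,6)=1
Σ_s f(6,s) = 56
P = 56/64 = 7/8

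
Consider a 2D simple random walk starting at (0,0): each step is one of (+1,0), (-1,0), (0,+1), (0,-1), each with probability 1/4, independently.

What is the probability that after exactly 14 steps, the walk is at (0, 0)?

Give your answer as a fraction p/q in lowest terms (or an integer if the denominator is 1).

Let h be the number of horizontal steps (so 14-h are vertical). To end at (0,0) need (h+0)/2 right-steps and ((14-h)+0)/2 up-steps.
Sum over h with 0 ≤ h ≤ 14, h ≡ 0 (mod 2), 14-h ≡ 0 (mod 2):
h=0: C(14,0)·C(0,0)·C(14,7) = 1·1·3432 = 3432
h=2: C(14,2)·C(2,1)·C(12,6) = 91·2·924 = 168168
h=4: C(14,4)·C(4,2)·C(10,5) = 1001·6·252 = 1513512
h=6: C(14,6)·C(6,3)·C(8,4) = 3003·20·70 = 4204200
h=8: C(14,8)·C(8,4)·C(6,3) = 3003·70·20 = 4204200
h=10: C(14,10)·C(10,5)·C(4,2) = 1001·252·6 = 1513512
h=12: C(14,12)·C(12,6)·C(2,1) = 91·924·2 = 168168
h=14: C(14,14)·C(14,7)·C(0,0) = 1·3432·1 = 3432
Total favorable: 11778624
Total paths: 4^14 = 268435456
P = 11778624/268435456 = 184041/4194304

Answer: 184041/4194304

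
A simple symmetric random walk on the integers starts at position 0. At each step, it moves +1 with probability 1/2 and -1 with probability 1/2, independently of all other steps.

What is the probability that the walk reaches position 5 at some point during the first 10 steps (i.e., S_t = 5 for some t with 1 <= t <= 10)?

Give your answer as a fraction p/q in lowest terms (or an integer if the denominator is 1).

Answer: 7/64

Derivation:
Count via complement. Let g(t,s) = #length-t paths at position s with S_1..S_t all ≠ 5.
g(t,s) = g(t-1,s-1) + g(t-1,s+1) for s ≠ 5; g(t,5) = 0.
t=0: g(0,0)=1
t=1: g(1,-1)=1 g(1,1)=1
t=2: g(2,-2)=1 g(2,0)=2 g(2,2)=1
t=3: g(3,-3)=1 g(3,-1)=3 g(3,1)=3 g(3,3)=1
t=4: g(4,-4)=1 g(4,-2)=4 g(4,0)=6 g(4,2)=4 g(4,4)=1
t=5: g(5,-5)=1 g(5,-3)=5 g(5,-1)=10 g(5,1)=10 g(5,3)=5
t=6: g(6,-6)=1 g(6,-4)=6 g(6,-2)=15 g(6,0)=20 g(6,2)=15 g(6,4)=5
t=7: g(7,-7)=1 g(7,-5)=7 g(7,-3)=21 g(7,-1)=35 g(7,1)=35 g(7,3)=20
t=8: g(8,-8)=1 g(8,-6)=8 g(8,-4)=28 g(8,-2)=56 g(8,0)=70 g(8,2)=55 g(8,4)=20
t=9: g(9,-9)=1 g(9,-7)=9 g(9,-5)=36 g(9,-3)=84 g(9,-1)=126 g(9,1)=125 g(9,3)=75
t=10: g(10,-10)=1 g(10,-8)=10 g(10,-6)=45 g(10,-4)=120 g(10,-2)=210 g(10,0)=251 g(10,2)=200 g(10,4)=75
Paths never hitting 5: Σ_s g(10,s) = 912
Paths hitting 5: 2^10 - 912 = 112
P = 112/1024 = 7/64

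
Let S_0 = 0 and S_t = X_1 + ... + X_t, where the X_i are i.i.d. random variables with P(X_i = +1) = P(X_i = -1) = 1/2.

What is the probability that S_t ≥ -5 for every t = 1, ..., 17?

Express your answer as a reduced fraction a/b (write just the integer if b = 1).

Answer: 28067/32768

Derivation:
Let f(t,s) = #length-t paths at position s with S_1..S_t all ≥ -5.
f(t,s) = f(t-1,s-1) + f(t-1,s+1) for s ≥ -5; f(t,s) = 0 for s < -5.
t=0: f(0,0)=1
t=1: f(1,-1)=1 f(1,1)=1
t=2: f(2,-2)=1 f(2,0)=2 f(2,2)=1
t=3: f(3,-3)=1 f(3,-1)=3 f(3,1)=3 f(3,3)=1
t=4: f(4,-4)=1 f(4,-2)=4 f(4,0)=6 f(4,2)=4 f(4,4)=1
t=5: f(5,-5)=1 f(5,-3)=5 f(5,-1)=10 f(5,1)=10 f(5,3)=5 f(5,5)=1
t=6: f(6,-4)=6 f(6,-2)=15 f(6,0)=20 f(6,2)=15 f(6,4)=6 f(6,6)=1
t=7: f(7,-5)=6 f(7,-3)=21 f(7,-1)=35 f(7,1)=35 f(7,3)=21 f(7,5)=7 f(7,7)=1
t=8: f(8,-4)=27 f(8,-2)=56 f(8,0)=70 f(8,2)=56 f(8,4)=28 f(8,6)=8 f(8,8)=1
t=9: f(9,-5)=27 f(9,-3)=83 f(9,-1)=126 f(9,1)=126 f(9,3)=84 f(9,5)=36 f(9,7)=9 f(9,9)=1
t=10: f(10,-4)=110 f(10,-2)=209 f(10,0)=252 f(10,2)=210 f(10,4)=120 f(10,6)=45 f(10,8)=10 f(10,10)=1
t=11: f(11,-5)=110 f(11,-3)=319 f(11,-1)=461 f(11,1)=462 f(11,3)=330 f(11,5)=165 f(11,7)=55 f(11,9)=11 f(11,11)=1
t=12: f(12,-4)=429 f(12,-2)=780 f(12,0)=923 f(12,2)=792 f(12,4)=495 f(12,6)=220 f(12,8)=66 f(12,10)=12 f(12,12)=1
t=13: f(13,-5)=429 f(13,-3)=1209 f(13,-1)=1703 f(13,1)=1715 f(13,3)=1287 f(13,5)=715 f(13,7)=286 f(13,9)=78 f(13,11)=13 f(13,13)=1
t=14: f(14,-4)=1638 f(14,-2)=2912 f(14,0)=3418 f(14,2)=3002 f(14,4)=2002 f(14,6)=1001 f(14,8)=364 f(14,10)=91 f(14,12)=14 f(14,14)=1
t=15: f(15,-5)=1638 f(15,-3)=4550 f(15,-1)=6330 f(15,1)=6420 f(15,3)=5004 f(15,5)=3003 f(15,7)=1365 f(15,9)=455 f(15,11)=105 f(15,13)=15 f(15,15)=1
t=16: f(16,-4)=6188 f(16,-2)=10880 f(16,0)=12750 f(16,2)=11424 f(16,4)=8007 f(16,6)=4368 f(16,8)=1820 f(16,10)=560 f(16,12)=120 f(16,14)=16 f(16,16)=1
t=17: f(17,-5)=6188 f(17,-3)=17068 f(17,-1)=23630 f(17,1)=24174 f(17,3)=19431 f(17,5)=12375 f(17,7)=6188 f(17,9)=2380 f(17,11)=680 f(17,13)=136 f(17,15)=17 f(17,17)=1
Σ_s f(17,s) = 112268
P = 112268/131072 = 28067/32768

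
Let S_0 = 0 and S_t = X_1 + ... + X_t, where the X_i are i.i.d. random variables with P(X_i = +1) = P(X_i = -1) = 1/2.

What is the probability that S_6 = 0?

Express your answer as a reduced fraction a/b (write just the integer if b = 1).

Answer: 5/16

Derivation:
To return to 0 after 6 steps: need exactly 3 steps of +1 and 3 of -1.
Favorable paths: C(6,3) = 20
Total paths: 2^6 = 64
P = 20/64 = 5/16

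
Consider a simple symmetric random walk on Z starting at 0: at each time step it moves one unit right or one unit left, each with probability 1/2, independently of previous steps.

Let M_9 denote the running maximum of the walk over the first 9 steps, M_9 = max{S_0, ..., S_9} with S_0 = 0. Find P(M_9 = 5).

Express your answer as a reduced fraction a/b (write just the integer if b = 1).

Answer: 9/128

Derivation:
Let M_9 = max(S_0,...,S_9). Use the reflection principle: for j ≥ 1, #{paths with M_9 ≥ j} = #{S_9 ≥ j} + #{S_9 ≥ j+1}.
By reflection, #{M_9 ≥ 5} = #{S_9 ≥ 5} + #{S_9 ≥ 6} = 46 + 10 = 56.
#{M_9 ≥ 6} = #{S_9 ≥ 6} + #{S_9 ≥ 7} = 10 + 10 = 20.
#{M_9 = 5} = 56 - 20 = 36.
P(M_9 = 5) = 36/512 = 9/128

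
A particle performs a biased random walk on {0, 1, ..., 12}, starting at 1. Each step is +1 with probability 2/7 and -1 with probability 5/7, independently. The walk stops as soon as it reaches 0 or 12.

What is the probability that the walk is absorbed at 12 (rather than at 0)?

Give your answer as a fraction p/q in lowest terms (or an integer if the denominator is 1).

Biased walk: p = 2/7, q = 5/7, r = q/p = 5/2
Gambler's ruin: P(hit 12 before 0 | start at 1) = (1 - r^a)/(1 - r^N)
r^1 = 5/2; r^12 = 244140625/4096
P = (1 - 5/2) / (1 - 244140625/4096) = -3/2 / -244136529/4096 = 2048/81378843

Answer: 2048/81378843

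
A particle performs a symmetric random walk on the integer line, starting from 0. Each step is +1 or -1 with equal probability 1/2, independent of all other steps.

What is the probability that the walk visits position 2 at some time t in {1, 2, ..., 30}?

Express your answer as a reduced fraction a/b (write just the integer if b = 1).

Answer: 773201629/1073741824

Derivation:
Count via complement. Let g(t,s) = #length-t paths at position s with S_1..S_t all ≠ 2.
g(t,s) = g(t-1,s-1) + g(t-1,s+1) for s ≠ 2; g(t,2) = 0.
t=0: g(0,0)=1
t=1: g(1,-1)=1 g(1,1)=1
t=2: g(2,-2)=1 g(2,0)=2
t=3: g(3,-3)=1 g(3,-1)=3 g(3,1)=2
t=4: g(4,-4)=1 g(4,-2)=4 g(4,0)=5
t=5: g(5,-5)=1 g(5,-3)=5 g(5,-1)=9 g(5,1)=5
t=6: g(6,-6)=1 g(6,-4)=6 g(6,-2)=14 g(6,0)=14
t=7: g(7,-7)=1 g(7,-5)=7 g(7,-3)=20 g(7,-1)=28 g(7,1)=14
t=8: g(8,-8)=1 g(8,-6)=8 g(8,-4)=27 g(8,-2)=48 g(8,0)=42
t=9: g(9,-9)=1 g(9,-7)=9 g(9,-5)=35 g(9,-3)=75 g(9,-1)=90 g(9,1)=42
t=10: g(10,-10)=1 g(10,-8)=10 g(10,-6)=44 g(10,-4)=110 g(10,-2)=165 g(10,0)=132
t=11: g(11,-11)=1 g(11,-9)=11 g(11,-7)=54 g(11,-5)=154 g(11,-3)=275 g(11,-1)=297 g(11,1)=132
t=12: g(12,-12)=1 g(12,-10)=12 g(12,-8)=65 g(12,-6)=208 g(12,-4)=429 g(12,-2)=572 g(12,0)=429
t=13: g(13,-13)=1 g(13,-11)=13 g(13,-9)=77 g(13,-7)=273 g(13,-5)=637 g(13,-3)=1001 g(13,-1)=1001 g(13,1)=429
t=14: g(14,-14)=1 g(14,-12)=14 g(14,-10)=90 g(14,-8)=350 g(14,-6)=910 g(14,-4)=1638 g(14,-2)=2002 g(14,0)=1430
t=15: g(15,-15)=1 g(15,-13)=15 g(15,-11)=104 g(15,-9)=440 g(15,-7)=1260 g(15,-5)=2548 g(15,-3)=3640 g(15,-1)=3432 g(15,1)=1430
t=16: g(16,-16)=1 g(16,-14)=16 g(16,-12)=119 g(16,-10)=544 g(16,-8)=1700 g(16,-6)=3808 g(16,-4)=6188 g(16,-2)=7072 g(16,0)=4862
t=17: g(17,-17)=1 g(17,-15)=17 g(17,-13)=135 g(17,-11)=663 g(17,-9)=2244 g(17,-7)=5508 g(17,-5)=9996 g(17,-3)=13260 g(17,-1)=11934 g(17,1)=4862
t=18: g(18,-18)=1 g(18,-16)=18 g(18,-14)=152 g(18,-12)=798 g(18,-10)=2907 g(18,-8)=7752 g(18,-6)=15504 g(18,-4)=23256 g(18,-2)=25194 g(18,0)=16796
t=19: g(19,-19)=1 g(19,-17)=19 g(19,-15)=170 g(19,-13)=950 g(19,-11)=3705 g(19,-9)=10659 g(19,-7)=23256 g(19,-5)=38760 g(19,-3)=48450 g(19,-1)=41990 g(19,1)=16796
t=20: g(20,-20)=1 g(20,-18)=20 g(20,-16)=189 g(20,-14)=1120 g(20,-12)=4655 g(20,-10)=14364 g(20,-8)=33915 g(20,-6)=62016 g(20,-4)=87210 g(20,-2)=90440 g(20,0)=58786
t=21: g(21,-21)=1 g(21,-19)=21 g(21,-17)=209 g(21,-15)=1309 g(21,-13)=5775 g(21,-11)=19019 g(21,-9)=48279 g(21,-7)=95931 g(21,-5)=149226 g(21,-3)=177650 g(21,-1)=149226 g(21,1)=58786
t=22: g(22,-22)=1 g(22,-20)=22 g(22,-18)=230 g(22,-16)=1518 g(22,-14)=7084 g(22,-12)=24794 g(22,-10)=67298 g(22,-8)=144210 g(22,-6)=245157 g(22,-4)=326876 g(22,-2)=326876 g(22,0)=208012
t=23: g(23,-23)=1 g(23,-21)=23 g(23,-19)=252 g(23,-17)=1748 g(23,-15)=8602 g(23,-13)=31878 g(23,-11)=92092 g(23,-9)=211508 g(23,-7)=389367 g(23,-5)=572033 g(23,-3)=653752 g(23,-1)=534888 g(23,1)=208012
t=24: g(24,-24)=1 g(24,-22)=24 g(24,-20)=275 g(24,-18)=2000 g(24,-16)=10350 g(24,-14)=40480 g(24,-12)=123970 g(24,-10)=303600 g(24,-8)=600875 g(24,-6)=961400 g(24,-4)=1225785 g(24,-2)=1188640 g(24,0)=742900
t=25: g(25,-25)=1 g(25,-23)=25 g(25,-21)=299 g(25,-19)=2275 g(25,-17)=12350 g(25,-15)=50830 g(25,-13)=164450 g(25,-11)=427570 g(25,-9)=904475 g(25,-7)=1562275 g(25,-5)=2187185 g(25,-3)=2414425 g(25,-1)=1931540 g(25,1)=742900
t=26: g(26,-26)=1 g(26,-24)=26 g(26,-22)=324 g(26,-20)=2574 g(26,-18)=14625 g(26,-16)=63180 g(26,-14)=215280 g(26,-12)=592020 g(26,-10)=1332045 g(26,-8)=2466750 g(26,-6)=3749460 g(26,-4)=4601610 g(26,-2)=4345965 g(26,0)=2674440
t=27: g(27,-27)=1 g(27,-25)=27 g(27,-23)=350 g(27,-21)=2898 g(27,-19)=17199 g(27,-17)=77805 g(27,-15)=278460 g(27,-13)=807300 g(27,-11)=1924065 g(27,-9)=3798795 g(27,-7)=6216210 g(27,-5)=8351070 g(27,-3)=8947575 g(27,-1)=7020405 g(27,1)=2674440
t=28: g(28,-28)=1 g(28,-26)=28 g(28,-24)=377 g(28,-22)=3248 g(28,-20)=20097 g(28,-18)=95004 g(28,-16)=356265 g(28,-14)=1085760 g(28,-12)=2731365 g(28,-10)=5722860 g(28,-8)=10015005 g(28,-6)=14567280 g(28,-4)=17298645 g(28,-2)=15967980 g(28,0)=9694845
t=29: g(29,-29)=1 g(29,-27)=29 g(29,-25)=405 g(29,-23)=3625 g(29,-21)=23345 g(29,-19)=115101 g(29,-17)=451269 g(29,-15)=1442025 g(29,-13)=3817125 g(29,-11)=8454225 g(29,-9)=15737865 g(29,-7)=24582285 g(29,-5)=31865925 g(29,-3)=33266625 g(29,-1)=25662825 g(29,1)=9694845
t=30: g(30,-30)=1 g(30,-28)=30 g(30,-26)=434 g(30,-24)=4030 g(30,-22)=26970 g(30,-20)=138446 g(30,-18)=566370 g(30,-16)=1893294 g(30,-14)=5259150 g(30,-12)=12271350 g(30,-10)=24192090 g(30,-8)=40320150 g(30,-6)=56448210 g(30,-4)=65132550 g(30,-2)=58929450 g(30,0)=35357670
Paths never hitting 2: Σ_s g(30,s) = 300540195
Paths hitting 2: 2^30 - 300540195 = 773201629
P = 773201629/1073741824 = 773201629/1073741824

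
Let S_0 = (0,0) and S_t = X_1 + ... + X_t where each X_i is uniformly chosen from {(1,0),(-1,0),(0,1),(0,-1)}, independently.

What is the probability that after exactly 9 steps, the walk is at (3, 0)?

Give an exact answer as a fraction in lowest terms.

Let h be the number of horizontal steps (so 9-h are vertical). To end at (3,0) need (h+3)/2 right-steps and ((9-h)+0)/2 up-steps.
Sum over h with 3 ≤ h ≤ 9, h ≡ 1 (mod 2), 9-h ≡ 0 (mod 2):
h=3: C(9,3)·C(3,3)·C(6,3) = 84·1·20 = 1680
h=5: C(9,5)·C(5,4)·C(4,2) = 126·5·6 = 3780
h=7: C(9,7)·C(7,5)·C(2,1) = 36·21·2 = 1512
h=9: C(9,9)·C(9,6)·C(0,0) = 1·84·1 = 84
Total favorable: 7056
Total paths: 4^9 = 262144
P = 7056/262144 = 441/16384

Answer: 441/16384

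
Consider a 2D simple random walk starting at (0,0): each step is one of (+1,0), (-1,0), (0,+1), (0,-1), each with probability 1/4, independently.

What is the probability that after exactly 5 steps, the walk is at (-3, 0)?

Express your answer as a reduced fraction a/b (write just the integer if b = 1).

Answer: 25/1024

Derivation:
Let h be the number of horizontal steps (so 5-h are vertical). To end at (-3,0) need (h-3)/2 right-steps and ((5-h)+0)/2 up-steps.
Sum over h with 3 ≤ h ≤ 5, h ≡ 1 (mod 2), 5-h ≡ 0 (mod 2):
h=3: C(5,3)·C(3,0)·C(2,1) = 10·1·2 = 20
h=5: C(5,5)·C(5,1)·C(0,0) = 1·5·1 = 5
Total favorable: 25
Total paths: 4^5 = 1024
P = 25/1024 = 25/1024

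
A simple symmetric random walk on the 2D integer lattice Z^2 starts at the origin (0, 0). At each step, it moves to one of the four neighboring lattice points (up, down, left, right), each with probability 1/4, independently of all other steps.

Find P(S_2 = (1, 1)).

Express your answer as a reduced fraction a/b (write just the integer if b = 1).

Answer: 1/8

Derivation:
Let h be the number of horizontal steps (so 2-h are vertical). To end at (1,1) need (h+1)/2 right-steps and ((2-h)+1)/2 up-steps.
Sum over h with 1 ≤ h ≤ 1, h ≡ 1 (mod 2), 2-h ≡ 1 (mod 2):
h=1: C(2,1)·C(1,1)·C(1,1) = 2·1·1 = 2
Total favorable: 2
Total paths: 4^2 = 16
P = 2/16 = 1/8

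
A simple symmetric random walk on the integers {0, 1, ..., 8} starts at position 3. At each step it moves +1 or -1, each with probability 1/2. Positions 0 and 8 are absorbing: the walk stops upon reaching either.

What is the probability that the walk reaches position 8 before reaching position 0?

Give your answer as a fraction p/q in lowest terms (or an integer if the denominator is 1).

Symmetric walk (p = 1/2): the harmonic-function argument gives P(hit 8 before 0 | start at 3) = a/N.
P = 3/8 = 3/8

Answer: 3/8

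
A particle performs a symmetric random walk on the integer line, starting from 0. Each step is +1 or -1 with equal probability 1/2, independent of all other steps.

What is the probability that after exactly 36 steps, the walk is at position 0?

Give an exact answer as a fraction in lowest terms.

Answer: 2268783825/17179869184

Derivation:
To return to 0 after 36 steps: need exactly 18 steps of +1 and 18 of -1.
Favorable paths: C(36,18) = 9075135300
Total paths: 2^36 = 68719476736
P = 9075135300/68719476736 = 2268783825/17179869184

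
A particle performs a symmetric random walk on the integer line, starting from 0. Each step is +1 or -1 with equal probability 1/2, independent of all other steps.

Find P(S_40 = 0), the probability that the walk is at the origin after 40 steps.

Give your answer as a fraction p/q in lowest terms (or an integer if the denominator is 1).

Answer: 34461632205/274877906944

Derivation:
To return to 0 after 40 steps: need exactly 20 steps of +1 and 20 of -1.
Favorable paths: C(40,20) = 137846528820
Total paths: 2^40 = 1099511627776
P = 137846528820/1099511627776 = 34461632205/274877906944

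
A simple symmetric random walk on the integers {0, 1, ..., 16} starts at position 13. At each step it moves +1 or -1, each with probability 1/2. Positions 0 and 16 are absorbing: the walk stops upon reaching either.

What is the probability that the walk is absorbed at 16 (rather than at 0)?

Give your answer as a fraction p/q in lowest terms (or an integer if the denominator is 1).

Symmetric walk (p = 1/2): the harmonic-function argument gives P(hit 16 before 0 | start at 13) = a/N.
P = 13/16 = 13/16

Answer: 13/16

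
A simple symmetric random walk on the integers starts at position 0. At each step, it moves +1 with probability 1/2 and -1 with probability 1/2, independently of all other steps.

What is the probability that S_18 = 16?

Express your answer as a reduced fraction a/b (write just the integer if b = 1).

Answer: 9/131072

Derivation:
To reach position 16 after 18 steps: need 17 steps of +1 and 1 of -1.
Favorable paths: C(18,17) = 18
Total paths: 2^18 = 262144
P = 18/262144 = 9/131072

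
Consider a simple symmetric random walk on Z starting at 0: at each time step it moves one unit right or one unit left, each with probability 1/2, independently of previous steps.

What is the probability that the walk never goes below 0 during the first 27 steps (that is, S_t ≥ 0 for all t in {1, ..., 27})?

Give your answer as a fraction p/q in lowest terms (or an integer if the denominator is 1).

Answer: 5014575/33554432

Derivation:
Let f(t,s) = #length-t paths at position s with S_1..S_t all ≥ 0.
f(t,s) = f(t-1,s-1) + f(t-1,s+1) for s ≥ 0; f(t,s) = 0 for s < 0.
t=0: f(0,0)=1
t=1: f(1,1)=1
t=2: f(2,0)=1 f(2,2)=1
t=3: f(3,1)=2 f(3,3)=1
t=4: f(4,0)=2 f(4,2)=3 f(4,4)=1
t=5: f(5,1)=5 f(5,3)=4 f(5,5)=1
t=6: f(6,0)=5 f(6,2)=9 f(6,4)=5 f(6,6)=1
t=7: f(7,1)=14 f(7,3)=14 f(7,5)=6 f(7,7)=1
t=8: f(8,0)=14 f(8,2)=28 f(8,4)=20 f(8,6)=7 f(8,8)=1
t=9: f(9,1)=42 f(9,3)=48 f(9,5)=27 f(9,7)=8 f(9,9)=1
t=10: f(10,0)=42 f(10,2)=90 f(10,4)=75 f(10,6)=35 f(10,8)=9 f(10,10)=1
t=11: f(11,1)=132 f(11,3)=165 f(11,5)=110 f(11,7)=44 f(11,9)=10 f(11,11)=1
t=12: f(12,0)=132 f(12,2)=297 f(12,4)=275 f(12,6)=154 f(12,8)=54 f(12,10)=11 f(12,12)=1
t=13: f(13,1)=429 f(13,3)=572 f(13,5)=429 f(13,7)=208 f(13,9)=65 f(13,11)=12 f(13,13)=1
t=14: f(14,0)=429 f(14,2)=1001 f(14,4)=1001 f(14,6)=637 f(14,8)=273 f(14,10)=77 f(14,12)=13 f(14,14)=1
t=15: f(15,1)=1430 f(15,3)=2002 f(15,5)=1638 f(15,7)=910 f(15,9)=350 f(15,11)=90 f(15,13)=14 f(15,15)=1
t=16: f(16,0)=1430 f(16,2)=3432 f(16,4)=3640 f(16,6)=2548 f(16,8)=1260 f(16,10)=440 f(16,12)=104 f(16,14)=15 f(16,16)=1
t=17: f(17,1)=4862 f(17,3)=7072 f(17,5)=6188 f(17,7)=3808 f(17,9)=1700 f(17,11)=544 f(17,13)=119 f(17,15)=16 f(17,17)=1
t=18: f(18,0)=4862 f(18,2)=11934 f(18,4)=13260 f(18,6)=9996 f(18,8)=5508 f(18,10)=2244 f(18,12)=663 f(18,14)=135 f(18,16)=17 f(18,18)=1
t=19: f(19,1)=16796 f(19,3)=25194 f(19,5)=23256 f(19,7)=15504 f(19,9)=7752 f(19,11)=2907 f(19,13)=798 f(19,15)=152 f(19,17)=18 f(19,19)=1
t=20: f(20,0)=16796 f(20,2)=41990 f(20,4)=48450 f(20,6)=38760 f(20,8)=23256 f(20,10)=10659 f(20,12)=3705 f(20,14)=950 f(20,16)=170 f(20,18)=19 f(20,20)=1
t=21: f(21,1)=58786 f(21,3)=90440 f(21,5)=87210 f(21,7)=62016 f(21,9)=33915 f(21,11)=14364 f(21,13)=4655 f(21,15)=1120 f(21,17)=189 f(21,19)=20 f(21,21)=1
t=22: f(22,0)=58786 f(22,2)=149226 f(22,4)=177650 f(22,6)=149226 f(22,8)=95931 f(22,10)=48279 f(22,12)=19019 f(22,14)=5775 f(22,16)=1309 f(22,18)=209 f(22,20)=21 f(22,22)=1
t=23: f(23,1)=208012 f(23,3)=326876 f(23,5)=326876 f(23,7)=245157 f(23,9)=144210 f(23,11)=67298 f(23,13)=24794 f(23,15)=7084 f(23,17)=1518 f(23,19)=230 f(23,21)=22 f(23,23)=1
t=24: f(24,0)=208012 f(24,2)=534888 f(24,4)=653752 f(24,6)=572033 f(24,8)=389367 f(24,10)=211508 f(24,12)=92092 f(24,14)=31878 f(24,16)=8602 f(24,18)=1748 f(24,20)=252 f(24,22)=23 f(24,24)=1
t=25: f(25,1)=742900 f(25,3)=1188640 f(25,5)=1225785 f(25,7)=961400 f(25,9)=600875 f(25,11)=303600 f(25,13)=123970 f(25,15)=40480 f(25,17)=10350 f(25,19)=2000 f(25,21)=275 f(25,23)=24 f(25,25)=1
t=26: f(26,0)=742900 f(26,2)=1931540 f(26,4)=2414425 f(26,6)=2187185 f(26,8)=1562275 f(26,10)=904475 f(26,12)=427570 f(26,14)=164450 f(26,16)=50830 f(26,18)=12350 f(26,20)=2275 f(26,22)=299 f(26,24)=25 f(26,26)=1
t=27: f(27,1)=2674440 f(27,3)=4345965 f(27,5)=4601610 f(27,7)=3749460 f(27,9)=2466750 f(27,11)=1332045 f(27,13)=592020 f(27,15)=215280 f(27,17)=63180 f(27,19)=14625 f(27,21)=2574 f(27,23)=324 f(27,25)=26 f(27,27)=1
Σ_s f(27,s) = 20058300
P = 20058300/134217728 = 5014575/33554432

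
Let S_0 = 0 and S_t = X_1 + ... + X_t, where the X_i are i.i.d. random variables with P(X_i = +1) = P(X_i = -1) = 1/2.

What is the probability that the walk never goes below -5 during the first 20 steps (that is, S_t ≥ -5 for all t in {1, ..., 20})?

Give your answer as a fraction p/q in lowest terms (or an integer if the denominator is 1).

Answer: 106267/131072

Derivation:
Let f(t,s) = #length-t paths at position s with S_1..S_t all ≥ -5.
f(t,s) = f(t-1,s-1) + f(t-1,s+1) for s ≥ -5; f(t,s) = 0 for s < -5.
t=0: f(0,0)=1
t=1: f(1,-1)=1 f(1,1)=1
t=2: f(2,-2)=1 f(2,0)=2 f(2,2)=1
t=3: f(3,-3)=1 f(3,-1)=3 f(3,1)=3 f(3,3)=1
t=4: f(4,-4)=1 f(4,-2)=4 f(4,0)=6 f(4,2)=4 f(4,4)=1
t=5: f(5,-5)=1 f(5,-3)=5 f(5,-1)=10 f(5,1)=10 f(5,3)=5 f(5,5)=1
t=6: f(6,-4)=6 f(6,-2)=15 f(6,0)=20 f(6,2)=15 f(6,4)=6 f(6,6)=1
t=7: f(7,-5)=6 f(7,-3)=21 f(7,-1)=35 f(7,1)=35 f(7,3)=21 f(7,5)=7 f(7,7)=1
t=8: f(8,-4)=27 f(8,-2)=56 f(8,0)=70 f(8,2)=56 f(8,4)=28 f(8,6)=8 f(8,8)=1
t=9: f(9,-5)=27 f(9,-3)=83 f(9,-1)=126 f(9,1)=126 f(9,3)=84 f(9,5)=36 f(9,7)=9 f(9,9)=1
t=10: f(10,-4)=110 f(10,-2)=209 f(10,0)=252 f(10,2)=210 f(10,4)=120 f(10,6)=45 f(10,8)=10 f(10,10)=1
t=11: f(11,-5)=110 f(11,-3)=319 f(11,-1)=461 f(11,1)=462 f(11,3)=330 f(11,5)=165 f(11,7)=55 f(11,9)=11 f(11,11)=1
t=12: f(12,-4)=429 f(12,-2)=780 f(12,0)=923 f(12,2)=792 f(12,4)=495 f(12,6)=220 f(12,8)=66 f(12,10)=12 f(12,12)=1
t=13: f(13,-5)=429 f(13,-3)=1209 f(13,-1)=1703 f(13,1)=1715 f(13,3)=1287 f(13,5)=715 f(13,7)=286 f(13,9)=78 f(13,11)=13 f(13,13)=1
t=14: f(14,-4)=1638 f(14,-2)=2912 f(14,0)=3418 f(14,2)=3002 f(14,4)=2002 f(14,6)=1001 f(14,8)=364 f(14,10)=91 f(14,12)=14 f(14,14)=1
t=15: f(15,-5)=1638 f(15,-3)=4550 f(15,-1)=6330 f(15,1)=6420 f(15,3)=5004 f(15,5)=3003 f(15,7)=1365 f(15,9)=455 f(15,11)=105 f(15,13)=15 f(15,15)=1
t=16: f(16,-4)=6188 f(16,-2)=10880 f(16,0)=12750 f(16,2)=11424 f(16,4)=8007 f(16,6)=4368 f(16,8)=1820 f(16,10)=560 f(16,12)=120 f(16,14)=16 f(16,16)=1
t=17: f(17,-5)=6188 f(17,-3)=17068 f(17,-1)=23630 f(17,1)=24174 f(17,3)=19431 f(17,5)=12375 f(17,7)=6188 f(17,9)=2380 f(17,11)=680 f(17,13)=136 f(17,15)=17 f(17,17)=1
t=18: f(18,-4)=23256 f(18,-2)=40698 f(18,0)=47804 f(18,2)=43605 f(18,4)=31806 f(18,6)=18563 f(18,8)=8568 f(18,10)=3060 f(18,12)=816 f(18,14)=153 f(18,16)=18 f(18,18)=1
t=19: f(19,-5)=23256 f(19,-3)=63954 f(19,-1)=88502 f(19,1)=91409 f(19,3)=75411 f(19,5)=50369 f(19,7)=27131 f(19,9)=11628 f(19,11)=3876 f(19,13)=969 f(19,15)=171 f(19,17)=19 f(19,19)=1
t=20: f(20,-4)=87210 f(20,-2)=152456 f(20,0)=179911 f(20,2)=166820 f(20,4)=125780 f(20,6)=77500 f(20,8)=38759 f(20,10)=15504 f(20,12)=4845 f(20,14)=1140 f(20,16)=190 f(20,18)=20 f(20,20)=1
Σ_s f(20,s) = 850136
P = 850136/1048576 = 106267/131072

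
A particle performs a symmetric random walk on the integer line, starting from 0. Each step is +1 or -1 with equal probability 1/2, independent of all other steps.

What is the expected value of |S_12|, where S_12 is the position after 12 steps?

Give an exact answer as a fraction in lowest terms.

S_12 takes values m ≡ 0 (mod 2) with |m| ≤ 12; P(S_12=m) = C(12,(12+m)/2)/2^12.
Total paths: 2^12 = 4096
Distribution: P(S=-12)=1/4096, P(S=-10)=12/4096, P(S=-8)=66/4096, P(S=-6)=220/4096, P(S=-4)=495/4096, P(S=-2)=792/4096, P(S=0)=924/4096, P(S=2)=792/4096, P(S=4)=495/4096, P(S=6)=220/4096, P(S=8)=66/4096, P(S=10)=12/4096, P(S=12)=1/4096
E[|S_12|] = Σ_m |m|·P(S_12=m) = 11088/4096 = 693/256

Answer: 693/256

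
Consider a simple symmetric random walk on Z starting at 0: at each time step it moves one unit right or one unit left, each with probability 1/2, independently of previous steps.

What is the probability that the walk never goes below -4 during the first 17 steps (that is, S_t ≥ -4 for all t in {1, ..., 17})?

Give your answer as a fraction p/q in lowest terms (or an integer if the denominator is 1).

Let f(t,s) = #length-t paths at position s with S_1..S_t all ≥ -4.
f(t,s) = f(t-1,s-1) + f(t-1,s+1) for s ≥ -4; f(t,s) = 0 for s < -4.
t=0: f(0,0)=1
t=1: f(1,-1)=1 f(1,1)=1
t=2: f(2,-2)=1 f(2,0)=2 f(2,2)=1
t=3: f(3,-3)=1 f(3,-1)=3 f(3,1)=3 f(3,3)=1
t=4: f(4,-4)=1 f(4,-2)=4 f(4,0)=6 f(4,2)=4 f(4,4)=1
t=5: f(5,-3)=5 f(5,-1)=10 f(5,1)=10 f(5,3)=5 f(5,5)=1
t=6: f(6,-4)=5 f(6,-2)=15 f(6,0)=20 f(6,2)=15 f(6,4)=6 f(6,6)=1
t=7: f(7,-3)=20 f(7,-1)=35 f(7,1)=35 f(7,3)=21 f(7,5)=7 f(7,7)=1
t=8: f(8,-4)=20 f(8,-2)=55 f(8,0)=70 f(8,2)=56 f(8,4)=28 f(8,6)=8 f(8,8)=1
t=9: f(9,-3)=75 f(9,-1)=125 f(9,1)=126 f(9,3)=84 f(9,5)=36 f(9,7)=9 f(9,9)=1
t=10: f(10,-4)=75 f(10,-2)=200 f(10,0)=251 f(10,2)=210 f(10,4)=120 f(10,6)=45 f(10,8)=10 f(10,10)=1
t=11: f(11,-3)=275 f(11,-1)=451 f(11,1)=461 f(11,3)=330 f(11,5)=165 f(11,7)=55 f(11,9)=11 f(11,11)=1
t=12: f(12,-4)=275 f(12,-2)=726 f(12,0)=912 f(12,2)=791 f(12,4)=495 f(12,6)=220 f(12,8)=66 f(12,10)=12 f(12,12)=1
t=13: f(13,-3)=1001 f(13,-1)=1638 f(13,1)=1703 f(13,3)=1286 f(13,5)=715 f(13,7)=286 f(13,9)=78 f(13,11)=13 f(13,13)=1
t=14: f(14,-4)=1001 f(14,-2)=2639 f(14,0)=3341 f(14,2)=2989 f(14,4)=2001 f(14,6)=1001 f(14,8)=364 f(14,10)=91 f(14,12)=14 f(14,14)=1
t=15: f(15,-3)=3640 f(15,-1)=5980 f(15,1)=6330 f(15,3)=4990 f(15,5)=3002 f(15,7)=1365 f(15,9)=455 f(15,11)=105 f(15,13)=15 f(15,15)=1
t=16: f(16,-4)=3640 f(16,-2)=9620 f(16,0)=12310 f(16,2)=11320 f(16,4)=7992 f(16,6)=4367 f(16,8)=1820 f(16,10)=560 f(16,12)=120 f(16,14)=16 f(16,16)=1
t=17: f(17,-3)=13260 f(17,-1)=21930 f(17,1)=23630 f(17,3)=19312 f(17,5)=12359 f(17,7)=6187 f(17,9)=2380 f(17,11)=680 f(17,13)=136 f(17,15)=17 f(17,17)=1
Σ_s f(17,s) = 99892
P = 99892/131072 = 24973/32768

Answer: 24973/32768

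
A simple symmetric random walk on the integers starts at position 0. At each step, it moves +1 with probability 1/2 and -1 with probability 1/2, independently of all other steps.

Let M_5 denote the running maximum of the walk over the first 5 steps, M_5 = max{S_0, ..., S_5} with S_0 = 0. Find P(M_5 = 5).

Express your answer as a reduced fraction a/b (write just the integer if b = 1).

Answer: 1/32

Derivation:
Let M_5 = max(S_0,...,S_5). Use the reflection principle: for j ≥ 1, #{paths with M_5 ≥ j} = #{S_5 ≥ j} + #{S_5 ≥ j+1}.
By reflection, #{M_5 ≥ 5} = #{S_5 ≥ 5} + #{S_5 ≥ 6} = 1 + 0 = 1.
#{M_5 ≥ 6} = #{S_5 ≥ 6} + #{S_5 ≥ 7} = 0 + 0 = 0.
#{M_5 = 5} = 1 - 0 = 1.
P(M_5 = 5) = 1/32 = 1/32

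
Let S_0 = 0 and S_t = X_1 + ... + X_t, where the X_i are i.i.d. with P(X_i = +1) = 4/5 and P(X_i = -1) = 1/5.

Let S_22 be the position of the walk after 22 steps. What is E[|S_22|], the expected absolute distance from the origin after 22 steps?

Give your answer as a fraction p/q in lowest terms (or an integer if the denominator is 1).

S_22 takes values m ≡ 0 (mod 2) with |m| ≤ 22; P(S_22=m) = C(22,(22+m)/2) · (4/5)^((22+m)/2) · (1/5)^((22-m)/2).
Distribution: P(S=-22)=1/2384185791015625, P(S=-20)=88/2384185791015625, P(S=-18)=3696/2384185791015625, P(S=-16)=19712/476837158203125, P(S=-14)=374528/476837158203125, P(S=-12)=26966016/2384185791015625, P(S=-10)=305614848/2384185791015625, P(S=-8)=2794192896/2384185791015625, P(S=-6)=4191289344/476837158203125, P(S=-4)=26079133696/476837158203125, P(S=-2)=678057476096/2384185791015625, P(S=0)=2958796259328/2384185791015625, P(S=2)=10848919617536/2384185791015625, P(S=4)=6676258226176/476837158203125, P(S=6)=17167521153024/476837158203125, P(S=8)=183120225632256/2384185791015625, P(S=10)=320460394856448/2384185791015625, P(S=12)=452414675091456/2384185791015625, P(S=14)=100536594464768/476837158203125, P(S=16)=84662395338752/476837158203125, P(S=18)=253987186016256/2384185791015625, P(S=20)=96757023244288/2384185791015625, P(S=22)=17592186044416/2384185791015625
E[|S_22|] = Σ_m |m|·P(S_22=m) = 31475310836311254/2384185791015625

Answer: 31475310836311254/2384185791015625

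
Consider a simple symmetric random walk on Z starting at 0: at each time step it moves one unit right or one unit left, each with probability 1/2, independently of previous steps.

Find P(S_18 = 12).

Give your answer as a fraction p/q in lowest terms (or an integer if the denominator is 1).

To reach position 12 after 18 steps: need 15 steps of +1 and 3 of -1.
Favorable paths: C(18,15) = 816
Total paths: 2^18 = 262144
P = 816/262144 = 51/16384

Answer: 51/16384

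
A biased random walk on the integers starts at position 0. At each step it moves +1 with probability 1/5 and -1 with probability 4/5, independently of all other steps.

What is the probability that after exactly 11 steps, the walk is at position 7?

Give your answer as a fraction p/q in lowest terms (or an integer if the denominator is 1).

To reach position 7 after 11 steps: need 9 steps of +1 and 2 steps of -1.
Number of such sequences: C(11,9) = 55
Each has probability (1/5)^9 · (4/5)^2 = 16/48828125
P = 55 · 16/48828125 = 176/9765625

Answer: 176/9765625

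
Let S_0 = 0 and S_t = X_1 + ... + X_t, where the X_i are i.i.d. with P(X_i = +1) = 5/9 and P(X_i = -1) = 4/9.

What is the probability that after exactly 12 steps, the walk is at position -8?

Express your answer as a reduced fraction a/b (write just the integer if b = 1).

To reach position -8 after 12 steps: need 2 steps of +1 and 10 steps of -1.
Number of such sequences: C(12,2) = 66
Each has probability (5/9)^2 · (4/9)^10 = 26214400/282429536481
P = 66 · 26214400/282429536481 = 576716800/94143178827

Answer: 576716800/94143178827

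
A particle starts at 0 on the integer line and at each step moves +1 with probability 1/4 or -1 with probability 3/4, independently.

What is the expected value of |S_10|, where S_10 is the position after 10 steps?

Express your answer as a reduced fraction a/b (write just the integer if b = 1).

Answer: 667775/131072

Derivation:
S_10 takes values m ≡ 0 (mod 2) with |m| ≤ 10; P(S_10=m) = C(10,(10+m)/2) · (1/4)^((10+m)/2) · (3/4)^((10-m)/2).
Distribution: P(S=-10)=59049/1048576, P(S=-8)=98415/524288, P(S=-6)=295245/1048576, P(S=-4)=32805/131072, P(S=-2)=76545/524288, P(S=0)=15309/262144, P(S=2)=8505/524288, P(S=4)=405/131072, P(S=6)=405/1048576, P(S=8)=15/524288, P(S=10)=1/1048576
E[|S_10|] = Σ_m |m|·P(S_10=m) = 667775/131072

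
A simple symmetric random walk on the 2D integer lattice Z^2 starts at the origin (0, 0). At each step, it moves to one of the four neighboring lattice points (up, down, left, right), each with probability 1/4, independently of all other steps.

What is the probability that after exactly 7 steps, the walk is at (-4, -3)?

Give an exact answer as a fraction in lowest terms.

Let h be the number of horizontal steps (so 7-h are vertical). To end at (-4,-3) need (h-4)/2 right-steps and ((7-h)-3)/2 up-steps.
Sum over h with 4 ≤ h ≤ 4, h ≡ 0 (mod 2), 7-h ≡ 1 (mod 2):
h=4: C(7,4)·C(4,0)·C(3,0) = 35·1·1 = 35
Total favorable: 35
Total paths: 4^7 = 16384
P = 35/16384 = 35/16384

Answer: 35/16384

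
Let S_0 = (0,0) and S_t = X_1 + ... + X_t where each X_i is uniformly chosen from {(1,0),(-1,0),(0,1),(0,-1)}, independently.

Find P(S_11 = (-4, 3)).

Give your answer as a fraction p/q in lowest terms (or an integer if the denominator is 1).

Let h be the number of horizontal steps (so 11-h are vertical). To end at (-4,3) need (h-4)/2 right-steps and ((11-h)+3)/2 up-steps.
Sum over h with 4 ≤ h ≤ 8, h ≡ 0 (mod 2), 11-h ≡ 1 (mod 2):
h=4: C(11,4)·C(4,0)·C(7,5) = 330·1·21 = 6930
h=6: C(11,6)·C(6,1)·C(5,4) = 462·6·5 = 13860
h=8: C(11,8)·C(8,2)·C(3,3) = 165·28·1 = 4620
Total favorable: 25410
Total paths: 4^11 = 4194304
P = 25410/4194304 = 12705/2097152

Answer: 12705/2097152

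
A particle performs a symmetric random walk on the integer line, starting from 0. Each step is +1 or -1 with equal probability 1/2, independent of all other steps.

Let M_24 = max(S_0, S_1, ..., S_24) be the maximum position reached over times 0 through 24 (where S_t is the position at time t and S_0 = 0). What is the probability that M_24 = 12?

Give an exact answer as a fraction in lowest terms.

Let M_24 = max(S_0,...,S_24). Use the reflection principle: for j ≥ 1, #{paths with M_24 ≥ j} = #{S_24 ≥ j} + #{S_24 ≥ j+1}.
By reflection, #{M_24 ≥ 12} = #{S_24 ≥ 12} + #{S_24 ≥ 13} = 190051 + 55455 = 245506.
#{M_24 ≥ 13} = #{S_24 ≥ 13} + #{S_24 ≥ 14} = 55455 + 55455 = 110910.
#{M_24 = 12} = 245506 - 110910 = 134596.
P(M_24 = 12) = 134596/16777216 = 33649/4194304

Answer: 33649/4194304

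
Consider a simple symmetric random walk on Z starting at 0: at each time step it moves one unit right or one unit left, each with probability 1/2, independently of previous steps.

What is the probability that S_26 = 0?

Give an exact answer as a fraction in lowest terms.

To return to 0 after 26 steps: need exactly 13 steps of +1 and 13 of -1.
Favorable paths: C(26,13) = 10400600
Total paths: 2^26 = 67108864
P = 10400600/67108864 = 1300075/8388608

Answer: 1300075/8388608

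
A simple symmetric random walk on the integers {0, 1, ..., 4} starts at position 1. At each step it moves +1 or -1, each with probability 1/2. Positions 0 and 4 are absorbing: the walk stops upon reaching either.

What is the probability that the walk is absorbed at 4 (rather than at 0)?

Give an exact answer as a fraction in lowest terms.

Answer: 1/4

Derivation:
Symmetric walk (p = 1/2): the harmonic-function argument gives P(hit 4 before 0 | start at 1) = a/N.
P = 1/4 = 1/4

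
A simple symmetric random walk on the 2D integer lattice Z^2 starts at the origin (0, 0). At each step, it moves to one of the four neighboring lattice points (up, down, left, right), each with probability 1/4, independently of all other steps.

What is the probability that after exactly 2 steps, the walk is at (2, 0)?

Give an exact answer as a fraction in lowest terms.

Answer: 1/16

Derivation:
Let h be the number of horizontal steps (so 2-h are vertical). To end at (2,0) need (h+2)/2 right-steps and ((2-h)+0)/2 up-steps.
Sum over h with 2 ≤ h ≤ 2, h ≡ 0 (mod 2), 2-h ≡ 0 (mod 2):
h=2: C(2,2)·C(2,2)·C(0,0) = 1·1·1 = 1
Total favorable: 1
Total paths: 4^2 = 16
P = 1/16 = 1/16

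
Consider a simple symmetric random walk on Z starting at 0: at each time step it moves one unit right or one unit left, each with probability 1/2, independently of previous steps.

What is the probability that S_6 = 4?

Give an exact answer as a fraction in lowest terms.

Answer: 3/32

Derivation:
To reach position 4 after 6 steps: need 5 steps of +1 and 1 of -1.
Favorable paths: C(6,5) = 6
Total paths: 2^6 = 64
P = 6/64 = 3/32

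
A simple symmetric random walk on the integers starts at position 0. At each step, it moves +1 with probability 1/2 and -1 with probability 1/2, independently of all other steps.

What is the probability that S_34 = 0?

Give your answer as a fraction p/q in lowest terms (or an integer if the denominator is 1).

Answer: 583401555/4294967296

Derivation:
To return to 0 after 34 steps: need exactly 17 steps of +1 and 17 of -1.
Favorable paths: C(34,17) = 2333606220
Total paths: 2^34 = 17179869184
P = 2333606220/17179869184 = 583401555/4294967296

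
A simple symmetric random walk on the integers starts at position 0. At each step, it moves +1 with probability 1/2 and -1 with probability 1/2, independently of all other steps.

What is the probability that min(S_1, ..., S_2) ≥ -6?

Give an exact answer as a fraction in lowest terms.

Let f(t,s) = #length-t paths at position s with S_1..S_t all ≥ -6.
f(t,s) = f(t-1,s-1) + f(t-1,s+1) for s ≥ -6; f(t,s) = 0 for s < -6.
t=0: f(0,0)=1
t=1: f(1,-1)=1 f(1,1)=1
t=2: f(2,-2)=1 f(2,0)=2 f(2,2)=1
Σ_s f(2,s) = 4
P = 4/4 = 1

Answer: 1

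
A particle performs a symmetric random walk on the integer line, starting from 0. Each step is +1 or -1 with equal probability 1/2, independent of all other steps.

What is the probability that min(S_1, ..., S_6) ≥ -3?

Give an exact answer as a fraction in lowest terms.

Answer: 7/8

Derivation:
Let f(t,s) = #length-t paths at position s with S_1..S_t all ≥ -3.
f(t,s) = f(t-1,s-1) + f(t-1,s+1) for s ≥ -3; f(t,s) = 0 for s < -3.
t=0: f(0,0)=1
t=1: f(1,-1)=1 f(1,1)=1
t=2: f(2,-2)=1 f(2,0)=2 f(2,2)=1
t=3: f(3,-3)=1 f(3,-1)=3 f(3,1)=3 f(3,3)=1
t=4: f(4,-2)=4 f(4,0)=6 f(4,2)=4 f(4,4)=1
t=5: f(5,-3)=4 f(5,-1)=10 f(5,1)=10 f(5,3)=5 f(5,5)=1
t=6: f(6,-2)=14 f(6,0)=20 f(6,2)=15 f(6,4)=6 f(6,6)=1
Σ_s f(6,s) = 56
P = 56/64 = 7/8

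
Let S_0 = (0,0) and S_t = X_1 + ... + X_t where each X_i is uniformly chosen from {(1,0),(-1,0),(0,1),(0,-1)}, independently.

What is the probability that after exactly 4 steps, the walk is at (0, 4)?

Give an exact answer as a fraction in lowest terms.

Answer: 1/256

Derivation:
Let h be the number of horizontal steps (so 4-h are vertical). To end at (0,4) need (h+0)/2 right-steps and ((4-h)+4)/2 up-steps.
Sum over h with 0 ≤ h ≤ 0, h ≡ 0 (mod 2), 4-h ≡ 0 (mod 2):
h=0: C(4,0)·C(0,0)·C(4,4) = 1·1·1 = 1
Total favorable: 1
Total paths: 4^4 = 256
P = 1/256 = 1/256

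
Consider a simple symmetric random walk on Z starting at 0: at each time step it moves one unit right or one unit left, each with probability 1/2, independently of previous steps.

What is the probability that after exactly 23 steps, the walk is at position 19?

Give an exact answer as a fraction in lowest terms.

To reach position 19 after 23 steps: need 21 steps of +1 and 2 of -1.
Favorable paths: C(23,21) = 253
Total paths: 2^23 = 8388608
P = 253/8388608 = 253/8388608

Answer: 253/8388608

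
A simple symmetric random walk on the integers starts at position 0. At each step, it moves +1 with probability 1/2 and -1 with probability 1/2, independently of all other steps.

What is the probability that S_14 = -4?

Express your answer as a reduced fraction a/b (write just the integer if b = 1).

Answer: 1001/8192

Derivation:
To reach position -4 after 14 steps: need 5 steps of +1 and 9 of -1.
Favorable paths: C(14,5) = 2002
Total paths: 2^14 = 16384
P = 2002/16384 = 1001/8192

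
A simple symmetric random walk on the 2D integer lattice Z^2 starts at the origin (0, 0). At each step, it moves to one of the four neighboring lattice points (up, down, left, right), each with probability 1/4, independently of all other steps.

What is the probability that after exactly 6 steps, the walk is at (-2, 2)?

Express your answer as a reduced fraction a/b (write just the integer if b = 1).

Let h be the number of horizontal steps (so 6-h are vertical). To end at (-2,2) need (h-2)/2 right-steps and ((6-h)+2)/2 up-steps.
Sum over h with 2 ≤ h ≤ 4, h ≡ 0 (mod 2), 6-h ≡ 0 (mod 2):
h=2: C(6,2)·C(2,0)·C(4,3) = 15·1·4 = 60
h=4: C(6,4)·C(4,1)·C(2,2) = 15·4·1 = 60
Total favorable: 120
Total paths: 4^6 = 4096
P = 120/4096 = 15/512

Answer: 15/512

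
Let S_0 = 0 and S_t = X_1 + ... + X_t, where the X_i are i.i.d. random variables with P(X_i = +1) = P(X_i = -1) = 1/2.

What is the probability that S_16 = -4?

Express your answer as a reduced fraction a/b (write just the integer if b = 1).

Answer: 1001/8192

Derivation:
To reach position -4 after 16 steps: need 6 steps of +1 and 10 of -1.
Favorable paths: C(16,6) = 8008
Total paths: 2^16 = 65536
P = 8008/65536 = 1001/8192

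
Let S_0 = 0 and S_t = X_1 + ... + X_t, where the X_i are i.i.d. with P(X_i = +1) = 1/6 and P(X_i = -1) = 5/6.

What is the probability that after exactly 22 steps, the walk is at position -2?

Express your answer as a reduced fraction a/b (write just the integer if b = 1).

Answer: 78936279296875/65810851921133568

Derivation:
To reach position -2 after 22 steps: need 10 steps of +1 and 12 steps of -1.
Number of such sequences: C(22,10) = 646646
Each has probability (1/6)^10 · (5/6)^12 = 244140625/131621703842267136
P = 646646 · 244140625/131621703842267136 = 78936279296875/65810851921133568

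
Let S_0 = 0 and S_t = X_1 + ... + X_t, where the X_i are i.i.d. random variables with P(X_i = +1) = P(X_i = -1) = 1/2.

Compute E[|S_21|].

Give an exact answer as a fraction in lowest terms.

Answer: 969969/262144

Derivation:
S_21 takes values m ≡ 1 (mod 2) with |m| ≤ 21; P(S_21=m) = C(21,(21+m)/2)/2^21.
Total paths: 2^21 = 2097152
Distribution: P(S=-21)=1/2097152, P(S=-19)=21/2097152, P(S=-17)=210/2097152, P(S=-15)=1330/2097152, P(S=-13)=5985/2097152, P(S=-11)=20349/2097152, P(S=-9)=54264/2097152, P(S=-7)=116280/2097152, P(S=-5)=203490/2097152, P(S=-3)=293930/2097152, P(S=-1)=352716/2097152, P(S=1)=352716/2097152, P(S=3)=293930/2097152, P(S=5)=203490/2097152, P(S=7)=116280/2097152, P(S=9)=54264/2097152, P(S=11)=20349/2097152, P(S=13)=5985/2097152, P(S=15)=1330/2097152, P(S=17)=210/2097152, P(S=19)=21/2097152, P(S=21)=1/2097152
E[|S_21|] = Σ_m |m|·P(S_21=m) = 7759752/2097152 = 969969/262144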